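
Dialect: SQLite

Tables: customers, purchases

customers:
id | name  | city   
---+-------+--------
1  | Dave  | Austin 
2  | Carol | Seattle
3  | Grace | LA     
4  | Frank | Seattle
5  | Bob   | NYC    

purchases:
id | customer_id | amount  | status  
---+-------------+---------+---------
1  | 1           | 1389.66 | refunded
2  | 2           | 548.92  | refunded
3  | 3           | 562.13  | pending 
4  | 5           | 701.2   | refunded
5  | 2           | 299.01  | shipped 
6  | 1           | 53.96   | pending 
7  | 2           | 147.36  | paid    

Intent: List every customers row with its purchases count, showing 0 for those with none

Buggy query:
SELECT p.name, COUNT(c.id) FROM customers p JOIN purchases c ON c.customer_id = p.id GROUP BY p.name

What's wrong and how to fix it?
Bug: An inner join excludes parents with zero children

Fix: Use LEFT JOIN so parents without children still appear (COUNT(c.id) gives 0)

Corrected query:
SELECT p.name, COUNT(c.id) FROM customers p LEFT JOIN purchases c ON c.customer_id = p.id GROUP BY p.name

Result:
name  | COUNT(c.id)
------+------------
Bob   | 1          
Carol | 3          
Dave  | 2          
Frank | 0          
Grace | 1          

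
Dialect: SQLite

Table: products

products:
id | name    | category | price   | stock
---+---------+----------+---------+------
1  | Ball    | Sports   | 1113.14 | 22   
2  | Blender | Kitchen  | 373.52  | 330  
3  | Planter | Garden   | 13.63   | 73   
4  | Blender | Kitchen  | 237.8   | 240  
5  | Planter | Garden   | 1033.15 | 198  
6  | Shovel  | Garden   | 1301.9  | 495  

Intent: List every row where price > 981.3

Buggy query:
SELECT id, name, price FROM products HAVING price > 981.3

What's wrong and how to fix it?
Bug: HAVING filters the output of aggregation, but this query has no GROUP BY and no aggregate functions, so SQLite rejects it (HAVING clause on a non-aggregate query); the condition here is per row

Fix: Use WHERE for row-level filtering

Corrected query:
SELECT id, name, price FROM products WHERE price > 981.3

Result:
id | name    | price  
---+---------+--------
1  | Ball    | 1113.14
5  | Planter | 1033.15
6  | Shovel  | 1301.9 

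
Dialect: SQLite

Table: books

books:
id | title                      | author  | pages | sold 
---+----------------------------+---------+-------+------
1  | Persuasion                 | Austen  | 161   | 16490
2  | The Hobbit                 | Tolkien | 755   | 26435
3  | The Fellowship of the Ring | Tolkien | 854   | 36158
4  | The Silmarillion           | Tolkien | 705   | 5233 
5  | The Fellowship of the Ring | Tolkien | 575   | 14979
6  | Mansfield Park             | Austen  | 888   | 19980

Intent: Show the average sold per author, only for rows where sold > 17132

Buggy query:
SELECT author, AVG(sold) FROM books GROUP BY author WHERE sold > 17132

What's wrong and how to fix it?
Bug: WHERE cannot follow GROUP BY

Fix: Move the WHERE clause before GROUP BY

Corrected query:
SELECT author, AVG(sold) FROM books WHERE sold > 17132 GROUP BY author

Result:
author  | AVG(sold)
--------+----------
Austen  | 19980    
Tolkien | 31296.5  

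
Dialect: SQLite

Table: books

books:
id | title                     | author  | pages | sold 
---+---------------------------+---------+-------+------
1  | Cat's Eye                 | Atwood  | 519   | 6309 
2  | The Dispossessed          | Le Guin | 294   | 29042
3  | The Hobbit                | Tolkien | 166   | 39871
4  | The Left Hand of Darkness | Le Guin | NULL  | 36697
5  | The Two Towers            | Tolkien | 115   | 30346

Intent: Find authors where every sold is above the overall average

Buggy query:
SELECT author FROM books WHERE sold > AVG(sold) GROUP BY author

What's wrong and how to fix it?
Bug: AVG() is an aggregate; it can't sit directly in WHERE

Fix: Use a subquery for AVG and a HAVING MIN(...) filter so the condition holds for every row in the group

Corrected query:
SELECT author FROM books GROUP BY author HAVING MIN(sold) > (SELECT AVG(sold) FROM books)

Result:
author 
-------
Le Guin
Tolkien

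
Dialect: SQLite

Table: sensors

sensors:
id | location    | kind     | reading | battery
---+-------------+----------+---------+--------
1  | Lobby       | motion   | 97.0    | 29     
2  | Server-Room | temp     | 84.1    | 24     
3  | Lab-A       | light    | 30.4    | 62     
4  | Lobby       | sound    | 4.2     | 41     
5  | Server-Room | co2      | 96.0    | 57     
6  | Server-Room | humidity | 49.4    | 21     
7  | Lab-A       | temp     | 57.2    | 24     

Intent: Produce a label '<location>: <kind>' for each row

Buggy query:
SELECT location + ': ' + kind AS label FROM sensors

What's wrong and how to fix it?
Bug: SQLite uses || for string concatenation; + coerces text to numbers (yielding 0)

Fix: Use the || operator for string concatenation

Corrected query:
SELECT location || ': ' || kind AS label FROM sensors

Result:
label                
---------------------
Lobby: motion        
Server-Room: temp    
Lab-A: light         
Lobby: sound         
Server-Room: co2     
Server-Room: humidity
Lab-A: temp          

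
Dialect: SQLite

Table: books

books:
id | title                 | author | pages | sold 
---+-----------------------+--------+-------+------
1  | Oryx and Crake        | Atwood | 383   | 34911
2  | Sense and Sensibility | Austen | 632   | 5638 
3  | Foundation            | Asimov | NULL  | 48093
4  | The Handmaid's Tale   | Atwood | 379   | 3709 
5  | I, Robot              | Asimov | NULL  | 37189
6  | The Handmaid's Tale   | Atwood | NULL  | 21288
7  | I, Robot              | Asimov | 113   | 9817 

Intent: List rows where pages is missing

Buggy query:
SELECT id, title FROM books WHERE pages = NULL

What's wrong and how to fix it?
Bug: Comparing to NULL with '=' never matches; NULL = NULL is unknown, not true

Fix: Use IS NULL to test for NULL

Corrected query:
SELECT id, title FROM books WHERE pages IS NULL

Result:
id | title              
---+--------------------
3  | Foundation         
5  | I, Robot           
6  | The Handmaid's Tale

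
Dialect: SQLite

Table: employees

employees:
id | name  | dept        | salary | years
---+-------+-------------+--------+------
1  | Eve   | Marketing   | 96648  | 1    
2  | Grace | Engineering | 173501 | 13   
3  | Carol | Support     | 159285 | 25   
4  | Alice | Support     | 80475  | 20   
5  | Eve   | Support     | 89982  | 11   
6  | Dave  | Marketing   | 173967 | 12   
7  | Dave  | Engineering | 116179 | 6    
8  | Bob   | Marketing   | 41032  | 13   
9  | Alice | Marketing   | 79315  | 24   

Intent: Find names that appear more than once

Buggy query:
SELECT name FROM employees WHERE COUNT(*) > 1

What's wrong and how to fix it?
Bug: WHERE can't reference COUNT(*); aggregates are computed after WHERE

Fix: GROUP BY name, then filter groups with HAVING COUNT(*) > 1

Corrected query:
SELECT name FROM employees GROUP BY name HAVING COUNT(*) > 1

Result:
name 
-----
Alice
Dave 
Eve  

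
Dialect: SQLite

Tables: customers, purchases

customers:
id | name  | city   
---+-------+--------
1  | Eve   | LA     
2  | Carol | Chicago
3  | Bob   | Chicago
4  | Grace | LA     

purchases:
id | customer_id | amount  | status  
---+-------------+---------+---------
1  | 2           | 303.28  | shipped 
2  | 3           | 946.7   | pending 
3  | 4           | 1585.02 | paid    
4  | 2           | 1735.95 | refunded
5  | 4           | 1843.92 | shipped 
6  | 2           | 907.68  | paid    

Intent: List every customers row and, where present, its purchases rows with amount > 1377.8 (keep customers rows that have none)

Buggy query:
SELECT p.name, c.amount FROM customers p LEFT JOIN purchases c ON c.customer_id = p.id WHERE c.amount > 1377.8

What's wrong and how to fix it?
Bug: Filtering c.amount in WHERE discards the NULL rows produced by LEFT JOIN, turning it into an inner join

Fix: Put 'c.amount > 1377.8' in the JOIN's ON clause instead of WHERE

Corrected query:
SELECT p.name, c.amount FROM customers p LEFT JOIN purchases c ON c.customer_id = p.id AND c.amount > 1377.8

Result:
name  | amount 
------+--------
Eve   | NULL   
Carol | 1735.95
Bob   | NULL   
Grace | 1585.02
Grace | 1843.92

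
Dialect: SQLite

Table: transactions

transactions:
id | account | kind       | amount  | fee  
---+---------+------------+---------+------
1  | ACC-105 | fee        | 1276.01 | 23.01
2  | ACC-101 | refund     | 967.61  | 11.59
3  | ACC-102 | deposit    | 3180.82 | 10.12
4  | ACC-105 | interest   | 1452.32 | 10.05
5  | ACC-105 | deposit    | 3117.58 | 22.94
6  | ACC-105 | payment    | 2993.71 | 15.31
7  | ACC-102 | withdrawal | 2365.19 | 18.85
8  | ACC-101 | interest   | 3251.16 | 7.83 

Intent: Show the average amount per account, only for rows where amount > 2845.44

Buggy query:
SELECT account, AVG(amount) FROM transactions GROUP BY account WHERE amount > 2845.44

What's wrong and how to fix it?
Bug: WHERE cannot follow GROUP BY

Fix: Place WHERE between FROM and GROUP BY

Corrected query:
SELECT account, AVG(amount) FROM transactions WHERE amount > 2845.44 GROUP BY account

Result:
account | AVG(amount)
--------+------------
ACC-101 | 3251.16    
ACC-102 | 3180.82    
ACC-105 | 3055.645   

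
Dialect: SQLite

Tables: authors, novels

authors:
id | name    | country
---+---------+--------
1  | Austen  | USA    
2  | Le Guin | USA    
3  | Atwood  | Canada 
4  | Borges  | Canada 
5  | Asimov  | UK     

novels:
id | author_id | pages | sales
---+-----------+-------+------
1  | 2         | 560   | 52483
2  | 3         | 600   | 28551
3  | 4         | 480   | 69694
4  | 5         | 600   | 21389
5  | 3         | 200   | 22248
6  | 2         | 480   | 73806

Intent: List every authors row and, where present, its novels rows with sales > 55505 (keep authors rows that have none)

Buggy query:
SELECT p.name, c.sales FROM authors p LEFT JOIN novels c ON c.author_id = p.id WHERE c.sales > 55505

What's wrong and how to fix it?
Bug: Filtering c.sales in WHERE discards the NULL rows produced by LEFT JOIN, turning it into an inner join

Fix: Put 'c.sales > 55505' in the JOIN's ON clause instead of WHERE

Corrected query:
SELECT p.name, c.sales FROM authors p LEFT JOIN novels c ON c.author_id = p.id AND c.sales > 55505

Result:
name    | sales
--------+------
Austen  | NULL 
Le Guin | 73806
Atwood  | NULL 
Borges  | 69694
Asimov  | NULL 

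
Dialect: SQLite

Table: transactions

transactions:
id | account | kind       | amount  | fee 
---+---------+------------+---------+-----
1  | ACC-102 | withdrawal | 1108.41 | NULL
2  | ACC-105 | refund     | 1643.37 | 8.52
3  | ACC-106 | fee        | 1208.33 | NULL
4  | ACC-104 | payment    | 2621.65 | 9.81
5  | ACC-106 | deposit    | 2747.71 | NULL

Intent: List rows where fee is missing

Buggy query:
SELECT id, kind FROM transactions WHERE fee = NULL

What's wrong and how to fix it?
Bug: '= NULL' is always unknown in SQL three-valued logic, so no rows match

Fix: Use IS NULL to test for NULL

Corrected query:
SELECT id, kind FROM transactions WHERE fee IS NULL

Result:
id | kind      
---+-----------
1  | withdrawal
3  | fee       
5  | deposit   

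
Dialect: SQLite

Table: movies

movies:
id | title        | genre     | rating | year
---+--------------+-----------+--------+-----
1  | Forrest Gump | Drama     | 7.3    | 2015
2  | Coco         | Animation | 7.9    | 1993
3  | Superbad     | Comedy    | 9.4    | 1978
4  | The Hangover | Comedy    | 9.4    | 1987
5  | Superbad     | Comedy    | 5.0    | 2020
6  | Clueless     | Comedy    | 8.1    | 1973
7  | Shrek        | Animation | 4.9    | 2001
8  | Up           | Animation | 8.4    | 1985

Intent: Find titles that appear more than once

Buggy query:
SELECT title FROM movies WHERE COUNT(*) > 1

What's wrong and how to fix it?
Bug: WHERE can't reference COUNT(*); aggregates are computed after WHERE

Fix: GROUP BY title, then filter groups with HAVING COUNT(*) > 1

Corrected query:
SELECT title FROM movies GROUP BY title HAVING COUNT(*) > 1

Result:
title   
--------
Superbad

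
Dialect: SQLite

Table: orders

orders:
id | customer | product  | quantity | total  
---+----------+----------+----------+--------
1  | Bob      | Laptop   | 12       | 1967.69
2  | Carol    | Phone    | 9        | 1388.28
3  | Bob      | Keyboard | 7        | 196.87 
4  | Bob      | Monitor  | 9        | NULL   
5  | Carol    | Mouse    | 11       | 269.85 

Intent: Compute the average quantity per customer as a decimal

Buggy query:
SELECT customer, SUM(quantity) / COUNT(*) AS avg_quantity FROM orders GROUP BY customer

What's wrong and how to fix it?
Bug: Both operands are integers, so '/' performs integer division and truncates

Fix: Cast one side to REAL so the division keeps the fractional part

Corrected query:
SELECT customer, SUM(quantity) * 1.0 / COUNT(*) AS avg_quantity FROM orders GROUP BY customer

Result:
customer | avg_quantity
---------+-------------
Bob      | 9.333333    
Carol    | 10          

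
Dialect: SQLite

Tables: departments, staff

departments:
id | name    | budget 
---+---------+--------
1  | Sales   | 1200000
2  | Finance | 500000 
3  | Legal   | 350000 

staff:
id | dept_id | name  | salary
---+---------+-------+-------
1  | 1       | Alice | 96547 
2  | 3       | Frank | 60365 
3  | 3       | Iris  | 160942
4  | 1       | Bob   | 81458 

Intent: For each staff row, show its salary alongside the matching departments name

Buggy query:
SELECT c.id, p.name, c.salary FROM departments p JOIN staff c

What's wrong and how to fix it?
Bug: JOIN with no ON clause produces a cartesian product; every staff row pairs with every departments row

Fix: Add ON c.dept_id = p.id to the JOIN

Corrected query:
SELECT c.id, p.name, c.salary FROM departments p JOIN staff c ON c.dept_id = p.id

Result:
id | name  | salary
---+-------+-------
1  | Sales | 96547 
2  | Legal | 60365 
3  | Legal | 160942
4  | Sales | 81458 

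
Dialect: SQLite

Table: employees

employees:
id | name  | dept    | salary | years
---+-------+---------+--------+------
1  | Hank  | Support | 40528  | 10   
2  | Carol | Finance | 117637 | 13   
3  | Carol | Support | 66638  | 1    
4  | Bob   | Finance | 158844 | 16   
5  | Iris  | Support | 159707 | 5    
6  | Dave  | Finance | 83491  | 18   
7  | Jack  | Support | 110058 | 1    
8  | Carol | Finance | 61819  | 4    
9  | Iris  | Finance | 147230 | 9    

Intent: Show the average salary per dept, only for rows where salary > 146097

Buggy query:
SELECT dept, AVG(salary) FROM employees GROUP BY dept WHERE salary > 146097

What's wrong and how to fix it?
Bug: Row-level WHERE must come before GROUP BY in the clause order

Fix: Move the WHERE clause before GROUP BY

Corrected query:
SELECT dept, AVG(salary) FROM employees WHERE salary > 146097 GROUP BY dept

Result:
dept    | AVG(salary)
--------+------------
Finance | 153037     
Support | 159707     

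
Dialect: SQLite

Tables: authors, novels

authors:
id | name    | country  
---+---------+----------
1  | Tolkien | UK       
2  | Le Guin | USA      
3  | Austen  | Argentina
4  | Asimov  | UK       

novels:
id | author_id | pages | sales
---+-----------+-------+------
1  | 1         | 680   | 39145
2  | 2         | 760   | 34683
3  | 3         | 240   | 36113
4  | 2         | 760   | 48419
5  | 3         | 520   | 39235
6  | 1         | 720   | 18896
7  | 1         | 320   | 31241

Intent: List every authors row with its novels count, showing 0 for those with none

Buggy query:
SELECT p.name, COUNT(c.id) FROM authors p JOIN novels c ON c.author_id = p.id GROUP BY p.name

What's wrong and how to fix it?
Bug: INNER JOIN drops authors rows that have no matching novels rows

Fix: Use LEFT JOIN so parents without children still appear (COUNT(c.id) gives 0)

Corrected query:
SELECT p.name, COUNT(c.id) FROM authors p LEFT JOIN novels c ON c.author_id = p.id GROUP BY p.name

Result:
name    | COUNT(c.id)
--------+------------
Asimov  | 0          
Austen  | 2          
Le Guin | 2          
Tolkien | 3          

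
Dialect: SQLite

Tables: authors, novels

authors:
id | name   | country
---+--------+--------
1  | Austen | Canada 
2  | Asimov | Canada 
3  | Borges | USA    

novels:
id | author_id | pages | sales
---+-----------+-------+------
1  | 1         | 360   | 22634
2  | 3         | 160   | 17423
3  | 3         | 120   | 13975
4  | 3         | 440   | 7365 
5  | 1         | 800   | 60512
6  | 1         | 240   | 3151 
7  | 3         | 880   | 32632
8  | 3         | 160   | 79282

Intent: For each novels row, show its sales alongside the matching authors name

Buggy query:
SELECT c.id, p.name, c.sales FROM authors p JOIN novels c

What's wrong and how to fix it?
Bug: JOIN with no ON clause produces a cartesian product; every novels row pairs with every authors row

Fix: Add ON c.author_id = p.id to the JOIN

Corrected query:
SELECT c.id, p.name, c.sales FROM authors p JOIN novels c ON c.author_id = p.id

Result:
id | name   | sales
---+--------+------
1  | Austen | 22634
2  | Borges | 17423
3  | Borges | 13975
4  | Borges | 7365 
5  | Austen | 60512
6  | Austen | 3151 
7  | Borges | 32632
8  | Borges | 79282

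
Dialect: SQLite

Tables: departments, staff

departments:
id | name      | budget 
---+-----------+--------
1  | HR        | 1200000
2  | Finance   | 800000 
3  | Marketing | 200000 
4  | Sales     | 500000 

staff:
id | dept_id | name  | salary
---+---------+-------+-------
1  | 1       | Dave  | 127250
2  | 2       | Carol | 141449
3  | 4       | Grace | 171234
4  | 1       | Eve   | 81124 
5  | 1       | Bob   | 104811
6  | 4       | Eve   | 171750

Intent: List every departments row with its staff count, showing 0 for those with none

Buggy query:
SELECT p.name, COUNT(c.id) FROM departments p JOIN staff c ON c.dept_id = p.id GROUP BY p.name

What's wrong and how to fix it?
Bug: An inner join excludes parents with zero children

Fix: Use LEFT JOIN so parents without children still appear (COUNT(c.id) gives 0)

Corrected query:
SELECT p.name, COUNT(c.id) FROM departments p LEFT JOIN staff c ON c.dept_id = p.id GROUP BY p.name

Result:
name      | COUNT(c.id)
----------+------------
Finance   | 1          
HR        | 3          
Marketing | 0          
Sales     | 2          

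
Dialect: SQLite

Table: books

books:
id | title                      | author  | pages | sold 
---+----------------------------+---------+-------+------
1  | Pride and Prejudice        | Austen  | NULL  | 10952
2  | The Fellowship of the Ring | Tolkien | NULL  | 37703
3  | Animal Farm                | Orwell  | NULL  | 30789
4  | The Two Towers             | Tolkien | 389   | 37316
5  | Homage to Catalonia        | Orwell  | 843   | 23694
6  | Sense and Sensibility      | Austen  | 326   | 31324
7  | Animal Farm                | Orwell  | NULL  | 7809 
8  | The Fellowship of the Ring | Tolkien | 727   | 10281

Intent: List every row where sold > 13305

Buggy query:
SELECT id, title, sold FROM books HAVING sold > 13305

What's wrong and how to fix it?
Bug: This is a non-aggregate query (no GROUP BY, no aggregates), so in SQLite the HAVING clause is invalid here; a row-level condition belongs in WHERE

Fix: Replace HAVING with WHERE since the condition applies to individual rows

Corrected query:
SELECT id, title, sold FROM books WHERE sold > 13305

Result:
id | title                      | sold 
---+----------------------------+------
2  | The Fellowship of the Ring | 37703
3  | Animal Farm                | 30789
4  | The Two Towers             | 37316
5  | Homage to Catalonia        | 23694
6  | Sense and Sensibility      | 31324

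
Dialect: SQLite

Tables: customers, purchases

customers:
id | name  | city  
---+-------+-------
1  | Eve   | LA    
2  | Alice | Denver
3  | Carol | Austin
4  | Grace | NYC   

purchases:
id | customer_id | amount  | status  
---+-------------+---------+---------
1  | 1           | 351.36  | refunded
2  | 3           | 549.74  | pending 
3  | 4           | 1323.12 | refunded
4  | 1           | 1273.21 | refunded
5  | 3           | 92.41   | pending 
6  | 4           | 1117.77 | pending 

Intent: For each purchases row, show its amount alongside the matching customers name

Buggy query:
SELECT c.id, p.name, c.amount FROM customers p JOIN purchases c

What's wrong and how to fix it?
Bug: JOIN with no ON clause produces a cartesian product; every purchases row pairs with every customers row

Fix: Add ON c.customer_id = p.id to the JOIN

Corrected query:
SELECT c.id, p.name, c.amount FROM customers p JOIN purchases c ON c.customer_id = p.id

Result:
id | name  | amount 
---+-------+--------
1  | Eve   | 351.36 
2  | Carol | 549.74 
3  | Grace | 1323.12
4  | Eve   | 1273.21
5  | Carol | 92.41  
6  | Grace | 1117.77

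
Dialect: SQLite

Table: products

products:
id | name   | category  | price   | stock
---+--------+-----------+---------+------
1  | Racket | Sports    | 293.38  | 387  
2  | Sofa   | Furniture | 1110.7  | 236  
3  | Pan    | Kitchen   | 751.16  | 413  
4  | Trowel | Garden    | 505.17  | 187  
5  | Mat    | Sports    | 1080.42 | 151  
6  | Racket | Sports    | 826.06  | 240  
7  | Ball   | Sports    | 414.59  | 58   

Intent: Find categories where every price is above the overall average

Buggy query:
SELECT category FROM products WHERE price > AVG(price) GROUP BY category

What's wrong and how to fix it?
Bug: WHERE evaluates per row before aggregation, so AVG() is unavailable

Fix: Compute the overall average in a scalar subquery and compare each group's MIN against it in HAVING

Corrected query:
SELECT category FROM products GROUP BY category HAVING MIN(price) > (SELECT AVG(price) FROM products)

Result:
category 
---------
Furniture
Kitchen  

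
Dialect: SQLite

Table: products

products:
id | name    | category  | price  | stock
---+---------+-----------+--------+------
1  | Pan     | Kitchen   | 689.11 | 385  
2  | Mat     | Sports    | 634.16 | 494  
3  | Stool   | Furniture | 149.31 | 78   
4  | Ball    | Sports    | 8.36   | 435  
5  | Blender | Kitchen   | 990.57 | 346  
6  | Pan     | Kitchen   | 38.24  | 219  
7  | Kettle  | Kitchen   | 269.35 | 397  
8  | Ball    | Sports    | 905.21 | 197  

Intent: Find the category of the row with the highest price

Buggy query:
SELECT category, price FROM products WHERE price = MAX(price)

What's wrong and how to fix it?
Bug: MAX(price) is an aggregate and cannot be used directly in WHERE

Fix: Wrap MAX in a scalar subquery so WHERE compares against a single value

Corrected query:
SELECT category, price FROM products WHERE price = (SELECT MAX(price) FROM products)

Result:
category | price 
---------+-------
Kitchen  | 990.57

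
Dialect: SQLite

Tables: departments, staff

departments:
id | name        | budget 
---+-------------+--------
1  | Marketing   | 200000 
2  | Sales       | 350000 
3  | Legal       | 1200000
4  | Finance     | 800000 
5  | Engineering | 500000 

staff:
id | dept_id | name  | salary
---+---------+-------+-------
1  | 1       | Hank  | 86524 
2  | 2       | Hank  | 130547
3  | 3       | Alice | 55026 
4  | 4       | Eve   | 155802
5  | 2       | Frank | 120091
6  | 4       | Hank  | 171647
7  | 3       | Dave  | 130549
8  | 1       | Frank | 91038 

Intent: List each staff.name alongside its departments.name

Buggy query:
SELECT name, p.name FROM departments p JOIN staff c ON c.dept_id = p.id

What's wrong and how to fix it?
Bug: Both tables have a 'name' column; the unqualified reference is ambiguous

Fix: Qualify the column with its table alias (c.name)

Corrected query:
SELECT c.name, p.name FROM departments p JOIN staff c ON c.dept_id = p.id

Result:
name  | name     
------+----------
Hank  | Marketing
Hank  | Sales    
Alice | Legal    
Eve   | Finance  
Frank | Sales    
Hank  | Finance  
Dave  | Legal    
Frank | Marketing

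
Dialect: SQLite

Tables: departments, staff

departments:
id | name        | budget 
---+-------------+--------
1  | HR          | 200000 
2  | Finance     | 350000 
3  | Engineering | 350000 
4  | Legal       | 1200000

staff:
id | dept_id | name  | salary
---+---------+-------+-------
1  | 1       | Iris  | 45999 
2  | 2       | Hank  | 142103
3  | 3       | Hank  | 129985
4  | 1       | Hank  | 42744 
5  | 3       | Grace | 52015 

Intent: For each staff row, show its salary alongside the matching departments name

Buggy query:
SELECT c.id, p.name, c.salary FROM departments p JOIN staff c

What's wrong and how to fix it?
Bug: JOIN with no ON clause produces a cartesian product; every staff row pairs with every departments row

Fix: Add ON c.dept_id = p.id to the JOIN

Corrected query:
SELECT c.id, p.name, c.salary FROM departments p JOIN staff c ON c.dept_id = p.id

Result:
id | name        | salary
---+-------------+-------
1  | HR          | 45999 
2  | Finance     | 142103
3  | Engineering | 129985
4  | HR          | 42744 
5  | Engineering | 52015 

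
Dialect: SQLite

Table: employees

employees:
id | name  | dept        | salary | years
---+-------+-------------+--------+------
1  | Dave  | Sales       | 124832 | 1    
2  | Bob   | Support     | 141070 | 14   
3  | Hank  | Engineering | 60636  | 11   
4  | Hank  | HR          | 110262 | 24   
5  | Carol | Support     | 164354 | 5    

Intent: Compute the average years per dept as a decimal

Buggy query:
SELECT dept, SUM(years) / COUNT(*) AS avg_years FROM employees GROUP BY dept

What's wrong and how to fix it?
Bug: Both operands are integers, so '/' performs integer division and truncates

Fix: Cast one side to REAL so the division keeps the fractional part

Corrected query:
SELECT dept, SUM(years) * 1.0 / COUNT(*) AS avg_years FROM employees GROUP BY dept

Result:
dept        | avg_years
------------+----------
Engineering | 11       
HR          | 24       
Sales       | 1        
Support     | 9.5      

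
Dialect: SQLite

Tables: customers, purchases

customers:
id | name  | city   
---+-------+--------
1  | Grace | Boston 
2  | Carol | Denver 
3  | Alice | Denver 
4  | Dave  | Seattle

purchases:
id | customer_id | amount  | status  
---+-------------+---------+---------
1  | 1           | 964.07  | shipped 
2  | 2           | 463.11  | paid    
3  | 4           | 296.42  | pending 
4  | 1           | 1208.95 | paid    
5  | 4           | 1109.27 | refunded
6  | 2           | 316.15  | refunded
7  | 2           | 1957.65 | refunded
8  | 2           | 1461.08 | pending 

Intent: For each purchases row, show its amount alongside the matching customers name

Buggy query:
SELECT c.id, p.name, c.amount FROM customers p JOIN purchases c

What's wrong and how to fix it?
Bug: JOIN with no ON clause produces a cartesian product; every purchases row pairs with every customers row

Fix: Specify the join condition linking the foreign key to the parent id

Corrected query:
SELECT c.id, p.name, c.amount FROM customers p JOIN purchases c ON c.customer_id = p.id

Result:
id | name  | amount 
---+-------+--------
1  | Grace | 964.07 
2  | Carol | 463.11 
3  | Dave  | 296.42 
4  | Grace | 1208.95
5  | Dave  | 1109.27
6  | Carol | 316.15 
7  | Carol | 1957.65
8  | Carol | 1461.08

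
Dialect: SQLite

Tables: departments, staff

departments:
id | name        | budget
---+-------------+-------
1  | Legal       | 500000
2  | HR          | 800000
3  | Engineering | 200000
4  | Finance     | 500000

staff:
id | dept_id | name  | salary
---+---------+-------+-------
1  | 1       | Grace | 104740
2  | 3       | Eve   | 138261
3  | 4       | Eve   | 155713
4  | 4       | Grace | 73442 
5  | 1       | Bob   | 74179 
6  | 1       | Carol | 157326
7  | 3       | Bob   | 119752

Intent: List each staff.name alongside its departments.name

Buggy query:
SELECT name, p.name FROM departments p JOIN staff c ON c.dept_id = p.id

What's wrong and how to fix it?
Bug: 'name' exists in both joined tables, so the database can't tell which one is meant

Fix: Prefix ambiguous columns with the table alias

Corrected query:
SELECT c.name, p.name FROM departments p JOIN staff c ON c.dept_id = p.id

Result:
name  | name       
------+------------
Grace | Legal      
Eve   | Engineering
Eve   | Finance    
Grace | Finance    
Bob   | Legal      
Carol | Legal      
Bob   | Engineering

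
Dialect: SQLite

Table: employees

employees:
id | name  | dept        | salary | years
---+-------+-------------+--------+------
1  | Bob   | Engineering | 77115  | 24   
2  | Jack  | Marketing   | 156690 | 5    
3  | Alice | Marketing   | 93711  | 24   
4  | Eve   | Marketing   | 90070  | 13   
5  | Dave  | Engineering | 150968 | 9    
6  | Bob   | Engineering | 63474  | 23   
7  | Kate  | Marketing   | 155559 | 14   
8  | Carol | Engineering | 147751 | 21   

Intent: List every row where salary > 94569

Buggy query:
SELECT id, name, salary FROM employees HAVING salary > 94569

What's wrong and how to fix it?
Bug: HAVING filters the output of aggregation, but this query has no GROUP BY and no aggregate functions, so SQLite rejects it (HAVING clause on a non-aggregate query); the condition here is per row

Fix: Replace HAVING with WHERE since the condition applies to individual rows

Corrected query:
SELECT id, name, salary FROM employees WHERE salary > 94569

Result:
id | name  | salary
---+-------+-------
2  | Jack  | 156690
5  | Dave  | 150968
7  | Kate  | 155559
8  | Carol | 147751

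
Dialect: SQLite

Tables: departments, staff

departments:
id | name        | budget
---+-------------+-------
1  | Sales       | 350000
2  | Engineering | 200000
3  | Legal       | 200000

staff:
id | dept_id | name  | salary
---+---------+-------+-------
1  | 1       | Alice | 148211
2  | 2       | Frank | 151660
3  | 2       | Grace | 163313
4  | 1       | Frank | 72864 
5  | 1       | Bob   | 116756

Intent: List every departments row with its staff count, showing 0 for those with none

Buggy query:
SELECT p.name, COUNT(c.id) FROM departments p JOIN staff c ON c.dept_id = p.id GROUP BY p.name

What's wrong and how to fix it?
Bug: INNER JOIN drops departments rows that have no matching staff rows

Fix: Switch to LEFT JOIN to retain unmatched parent rows

Corrected query:
SELECT p.name, COUNT(c.id) FROM departments p LEFT JOIN staff c ON c.dept_id = p.id GROUP BY p.name

Result:
name        | COUNT(c.id)
------------+------------
Engineering | 2          
Legal       | 0          
Sales       | 3          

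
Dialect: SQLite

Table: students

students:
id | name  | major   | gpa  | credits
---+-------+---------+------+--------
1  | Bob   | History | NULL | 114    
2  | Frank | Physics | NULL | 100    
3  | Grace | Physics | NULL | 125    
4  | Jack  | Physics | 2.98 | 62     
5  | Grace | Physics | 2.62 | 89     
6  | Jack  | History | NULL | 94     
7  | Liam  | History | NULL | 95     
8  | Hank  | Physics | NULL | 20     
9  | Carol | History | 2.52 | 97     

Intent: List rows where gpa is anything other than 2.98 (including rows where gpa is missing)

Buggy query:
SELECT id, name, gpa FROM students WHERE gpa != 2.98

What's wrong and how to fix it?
Bug: 'gpa != 2.98' is unknown when gpa is NULL, so NULL rows are silently excluded

Fix: Add an explicit OR gpa IS NULL to include the missing-value rows

Corrected query:
SELECT id, name, gpa FROM students WHERE gpa != 2.98 OR gpa IS NULL

Result:
id | name  | gpa 
---+-------+-----
1  | Bob   | NULL
2  | Frank | NULL
3  | Grace | NULL
5  | Grace | 2.62
6  | Jack  | NULL
7  | Liam  | NULL
8  | Hank  | NULL
9  | Carol | 2.52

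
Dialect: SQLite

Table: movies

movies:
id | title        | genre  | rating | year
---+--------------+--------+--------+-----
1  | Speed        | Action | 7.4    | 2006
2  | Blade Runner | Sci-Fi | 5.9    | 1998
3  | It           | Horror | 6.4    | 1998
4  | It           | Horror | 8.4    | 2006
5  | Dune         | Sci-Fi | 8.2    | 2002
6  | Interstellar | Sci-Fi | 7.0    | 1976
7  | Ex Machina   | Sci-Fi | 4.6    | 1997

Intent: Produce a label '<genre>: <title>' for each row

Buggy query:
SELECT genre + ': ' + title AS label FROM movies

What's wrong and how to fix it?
Bug: '+' is numeric addition; on text columns SQLite converts them to 0 instead of concatenating

Fix: Replace + with || to concatenate text

Corrected query:
SELECT genre || ': ' || title AS label FROM movies

Result:
label               
--------------------
Action: Speed       
Sci-Fi: Blade Runner
Horror: It          
Horror: It          
Sci-Fi: Dune        
Sci-Fi: Interstellar
Sci-Fi: Ex Machina  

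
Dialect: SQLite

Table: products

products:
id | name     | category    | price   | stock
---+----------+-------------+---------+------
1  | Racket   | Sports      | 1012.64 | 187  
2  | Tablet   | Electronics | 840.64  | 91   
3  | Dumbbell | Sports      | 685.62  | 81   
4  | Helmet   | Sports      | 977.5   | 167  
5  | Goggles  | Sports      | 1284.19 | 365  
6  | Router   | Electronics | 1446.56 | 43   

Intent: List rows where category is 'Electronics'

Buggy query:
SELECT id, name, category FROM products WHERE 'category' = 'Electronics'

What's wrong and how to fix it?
Bug: 'category' in single quotes is a string literal, not the column; the comparison is literal-vs-literal and never true

Fix: Remove the quotes around the column name (or use double quotes for an identifier)

Corrected query:
SELECT id, name, category FROM products WHERE category = 'Electronics'

Result:
id | name   | category   
---+--------+------------
2  | Tablet | Electronics
6  | Router | Electronics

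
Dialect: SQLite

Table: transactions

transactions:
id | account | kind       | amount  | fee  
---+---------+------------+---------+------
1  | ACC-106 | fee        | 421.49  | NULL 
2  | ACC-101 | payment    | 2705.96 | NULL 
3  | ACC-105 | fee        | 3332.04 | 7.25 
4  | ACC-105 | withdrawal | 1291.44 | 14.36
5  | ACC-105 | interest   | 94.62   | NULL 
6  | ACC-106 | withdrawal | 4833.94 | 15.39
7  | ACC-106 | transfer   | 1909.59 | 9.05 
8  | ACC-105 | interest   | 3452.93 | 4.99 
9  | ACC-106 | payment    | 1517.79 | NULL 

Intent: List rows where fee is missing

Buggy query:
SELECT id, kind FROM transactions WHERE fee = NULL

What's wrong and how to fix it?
Bug: '= NULL' is always unknown in SQL three-valued logic, so no rows match

Fix: Use IS NULL to test for NULL

Corrected query:
SELECT id, kind FROM transactions WHERE fee IS NULL

Result:
id | kind    
---+---------
1  | fee     
2  | payment 
5  | interest
9  | payment 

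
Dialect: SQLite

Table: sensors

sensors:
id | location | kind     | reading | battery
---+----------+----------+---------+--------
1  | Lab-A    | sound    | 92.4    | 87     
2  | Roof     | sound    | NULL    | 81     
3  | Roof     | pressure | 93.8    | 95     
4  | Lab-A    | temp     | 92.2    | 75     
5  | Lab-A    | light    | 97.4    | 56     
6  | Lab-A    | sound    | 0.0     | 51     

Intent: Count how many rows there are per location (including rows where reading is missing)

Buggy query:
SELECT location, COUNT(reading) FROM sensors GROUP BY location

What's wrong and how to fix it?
Bug: COUNT(column) counts non-NULL values only; rows with NULL reading aren't counted

Fix: Replace COUNT(reading) with COUNT(*)

Corrected query:
SELECT location, COUNT(*) FROM sensors GROUP BY location

Result:
location | COUNT(*)
---------+---------
Lab-A    | 4       
Roof     | 2       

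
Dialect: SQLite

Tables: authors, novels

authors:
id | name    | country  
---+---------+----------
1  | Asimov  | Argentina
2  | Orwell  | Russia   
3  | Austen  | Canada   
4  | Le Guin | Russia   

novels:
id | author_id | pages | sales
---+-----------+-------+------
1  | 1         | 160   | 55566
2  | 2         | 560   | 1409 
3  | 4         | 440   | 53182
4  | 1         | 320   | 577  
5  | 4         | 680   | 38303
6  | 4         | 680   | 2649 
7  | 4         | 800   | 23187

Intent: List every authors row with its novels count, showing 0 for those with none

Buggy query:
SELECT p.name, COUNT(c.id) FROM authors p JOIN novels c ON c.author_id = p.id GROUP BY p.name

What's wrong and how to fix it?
Bug: INNER JOIN drops authors rows that have no matching novels rows

Fix: Use LEFT JOIN so parents without children still appear (COUNT(c.id) gives 0)

Corrected query:
SELECT p.name, COUNT(c.id) FROM authors p LEFT JOIN novels c ON c.author_id = p.id GROUP BY p.name

Result:
name    | COUNT(c.id)
--------+------------
Asimov  | 2          
Austen  | 0          
Le Guin | 4          
Orwell  | 1          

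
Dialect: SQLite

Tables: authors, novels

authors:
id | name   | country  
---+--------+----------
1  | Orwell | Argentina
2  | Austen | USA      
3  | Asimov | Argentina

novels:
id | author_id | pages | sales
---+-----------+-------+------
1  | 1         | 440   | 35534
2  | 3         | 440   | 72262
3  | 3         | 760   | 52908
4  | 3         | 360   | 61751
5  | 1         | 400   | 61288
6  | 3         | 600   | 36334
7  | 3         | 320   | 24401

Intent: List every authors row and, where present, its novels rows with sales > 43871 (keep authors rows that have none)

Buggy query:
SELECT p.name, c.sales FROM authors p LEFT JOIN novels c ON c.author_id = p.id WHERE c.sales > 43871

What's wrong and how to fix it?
Bug: A WHERE condition on the right-hand table after LEFT JOIN drops unmatched parents

Fix: Move the right-table condition into the ON clause so unmatched parents are kept

Corrected query:
SELECT p.name, c.sales FROM authors p LEFT JOIN novels c ON c.author_id = p.id AND c.sales > 43871

Result:
name   | sales
-------+------
Orwell | 61288
Austen | NULL 
Asimov | 52908
Asimov | 61751
Asimov | 72262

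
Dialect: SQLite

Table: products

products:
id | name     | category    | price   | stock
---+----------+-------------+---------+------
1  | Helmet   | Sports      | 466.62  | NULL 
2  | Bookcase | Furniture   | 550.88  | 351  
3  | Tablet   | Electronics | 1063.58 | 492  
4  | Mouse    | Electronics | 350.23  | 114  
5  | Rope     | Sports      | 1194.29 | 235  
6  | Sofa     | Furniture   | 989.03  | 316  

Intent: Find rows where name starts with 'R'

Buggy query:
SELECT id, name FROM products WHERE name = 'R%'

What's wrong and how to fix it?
Bug: '=' compares the literal string including the % character; pattern matching needs LIKE

Fix: Use LIKE for wildcard pattern matching

Corrected query:
SELECT id, name FROM products WHERE name LIKE 'R%'

Result:
id | name
---+-----
5  | Rope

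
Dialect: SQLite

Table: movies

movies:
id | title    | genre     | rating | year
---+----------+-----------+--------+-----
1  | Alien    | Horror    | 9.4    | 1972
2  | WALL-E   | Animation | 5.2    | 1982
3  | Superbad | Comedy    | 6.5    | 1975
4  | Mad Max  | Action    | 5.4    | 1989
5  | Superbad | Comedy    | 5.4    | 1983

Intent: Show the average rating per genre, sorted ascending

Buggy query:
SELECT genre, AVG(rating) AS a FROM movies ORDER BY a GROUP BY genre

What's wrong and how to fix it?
Bug: ORDER BY appears before GROUP BY; SQL clause order requires GROUP BY first

Fix: Reorder: SELECT … FROM … GROUP BY … ORDER BY …

Corrected query:
SELECT genre, AVG(rating) AS a FROM movies GROUP BY genre ORDER BY a

Result:
genre     | a   
----------+-----
Animation | 5.2 
Action    | 5.4 
Comedy    | 5.95
Horror    | 9.4 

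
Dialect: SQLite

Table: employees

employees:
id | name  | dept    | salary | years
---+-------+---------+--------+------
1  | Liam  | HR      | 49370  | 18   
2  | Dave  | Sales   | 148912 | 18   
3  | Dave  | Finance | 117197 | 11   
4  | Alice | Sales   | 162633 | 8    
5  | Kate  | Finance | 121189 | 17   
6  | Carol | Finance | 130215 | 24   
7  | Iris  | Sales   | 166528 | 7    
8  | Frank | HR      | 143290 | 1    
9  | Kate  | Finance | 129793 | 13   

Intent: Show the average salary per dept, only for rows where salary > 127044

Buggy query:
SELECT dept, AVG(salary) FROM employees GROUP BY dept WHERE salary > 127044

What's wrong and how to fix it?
Bug: Row-level WHERE must come before GROUP BY in the clause order

Fix: Move the WHERE clause before GROUP BY

Corrected query:
SELECT dept, AVG(salary) FROM employees WHERE salary > 127044 GROUP BY dept

Result:
dept    | AVG(salary)  
--------+--------------
Finance | 130004       
HR      | 143290       
Sales   | 159357.666667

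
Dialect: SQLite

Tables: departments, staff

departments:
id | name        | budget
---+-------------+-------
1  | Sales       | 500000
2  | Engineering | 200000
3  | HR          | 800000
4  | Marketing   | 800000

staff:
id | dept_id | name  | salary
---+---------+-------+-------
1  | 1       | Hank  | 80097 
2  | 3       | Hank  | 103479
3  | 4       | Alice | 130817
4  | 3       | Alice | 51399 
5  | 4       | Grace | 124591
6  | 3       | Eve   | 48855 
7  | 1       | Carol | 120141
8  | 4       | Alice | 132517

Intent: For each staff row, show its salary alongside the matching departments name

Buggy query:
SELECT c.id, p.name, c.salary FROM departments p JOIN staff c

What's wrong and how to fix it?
Bug: Missing join condition: each staff row is matched to all departments rows instead of just its own

Fix: Add ON c.dept_id = p.id to the JOIN

Corrected query:
SELECT c.id, p.name, c.salary FROM departments p JOIN staff c ON c.dept_id = p.id

Result:
id | name      | salary
---+-----------+-------
1  | Sales     | 80097 
2  | HR        | 103479
3  | Marketing | 130817
4  | HR        | 51399 
5  | Marketing | 124591
6  | HR        | 48855 
7  | Sales     | 120141
8  | Marketing | 132517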